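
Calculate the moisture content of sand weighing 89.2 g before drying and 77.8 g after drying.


Formula: MC = (W_wet - W_dry) / W_wet * 100
Water mass = 89.2 - 77.8 = 11.4 g
MC = 11.4 / 89.2 * 100 = 12.7803%

12.7803%


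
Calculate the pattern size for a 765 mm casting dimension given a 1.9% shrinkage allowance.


Formula: L_pattern = L_casting * (1 + shrinkage_rate/100)
Shrinkage factor = 1 + 1.9/100 = 1.019
L_pattern = 765 mm * 1.019 = 779.5350 mm


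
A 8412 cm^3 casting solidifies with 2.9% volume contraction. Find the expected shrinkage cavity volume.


Formula: V_shrink = V_casting * shrinkage_pct / 100
V_shrink = 8412 cm^3 * 2.9 / 100 = 243.9480 cm^3

Final answer: 243.9480 cm^3


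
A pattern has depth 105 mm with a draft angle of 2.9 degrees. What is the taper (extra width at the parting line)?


Formula: taper = depth * tan(draft_angle)
tan(2.9 deg) = 0.0506578
taper = 105 mm * 0.0506578 = 5.3191 mm


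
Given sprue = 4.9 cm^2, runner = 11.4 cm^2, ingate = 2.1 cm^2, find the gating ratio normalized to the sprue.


Sprue:Runner:Ingate = 1 : 11.4/4.9 : 2.1/4.9 = 1:2.33:0.43

Answer: 1:2.33:0.43


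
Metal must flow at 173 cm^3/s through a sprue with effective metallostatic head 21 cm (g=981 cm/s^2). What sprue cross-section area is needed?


Formula: v = sqrt(2*g*h), A = Q/v
Velocity: v = sqrt(2 * 981 * 21) = sqrt(41202) = 202.9828 cm/s
Sprue area: A = Q / v = 173 / 202.9828 = 0.8523 cm^2


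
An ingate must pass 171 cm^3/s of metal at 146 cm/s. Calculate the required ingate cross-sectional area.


Formula: A_ingate = Q / v  (continuity equation)
A = 171 cm^3/s / 146 cm/s = 1.1712 cm^2

Answer: 1.1712 cm^2


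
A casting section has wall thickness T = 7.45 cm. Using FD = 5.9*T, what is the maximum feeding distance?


Formula: FD = 5.9 * T  (riser feeding-distance rule)
FD = 5.9 * 7.45 cm = 43.9550 cm

Answer: 43.9550 cm


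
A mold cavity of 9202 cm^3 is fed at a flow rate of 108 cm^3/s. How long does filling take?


Formula: t_fill = V_mold / Q_flow
t = 9202 cm^3 / 108 cm^3/s = 85.2037 s

Final answer: 85.2037 s


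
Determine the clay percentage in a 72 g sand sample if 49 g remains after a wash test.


Formula: Clay% = (W_total - W_washed) / W_total * 100
Clay mass = 72 - 49 = 23 g
Clay% = 23 / 72 * 100 = 31.9444%

Answer: 31.9444%


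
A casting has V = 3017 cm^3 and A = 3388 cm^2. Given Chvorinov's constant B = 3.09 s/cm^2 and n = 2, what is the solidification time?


Formula: t_s = B * (V/A)^n  (Chvorinov's rule, n=2)
Modulus M = V/A = 3017/3388 = 0.890496 cm
M^2 = 0.890496^2 = 0.792983 cm^2
t_s = 3.09 * 0.792983 = 2.4503 s

Answer: 2.4503 s


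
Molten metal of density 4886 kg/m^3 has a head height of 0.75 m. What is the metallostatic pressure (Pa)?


Formula: P = rho * g * h
rho * g = 4886 * 9.81 = 47931.66 N/m^3
P = 47931.66 * 0.75 = 35948.7450 Pa

Final answer: 35948.7450 Pa


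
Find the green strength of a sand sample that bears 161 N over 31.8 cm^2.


Formula: Compressive Strength = Force / Area
Strength = 161 N / 31.8 cm^2 = 5.0629 N/cm^2


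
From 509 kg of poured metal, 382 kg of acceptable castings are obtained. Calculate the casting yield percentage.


Formula: Casting Yield = (W_good / W_total) * 100
Yield = (382 kg / 509 kg) * 100 = 75.0491%

Answer: 75.0491%


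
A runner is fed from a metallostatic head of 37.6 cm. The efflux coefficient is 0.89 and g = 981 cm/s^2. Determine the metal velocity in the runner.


Formula: v = Cd * sqrt(2 * g * h)  (Torricelli with discharge coefficient)
2*g*h = 2 * 981 * 37.6 = 73771.2 cm^2/s^2
sqrt(73771.2) = 271.60854 cm/s
v = 0.89 * 271.60854 = 241.7316 cm/s


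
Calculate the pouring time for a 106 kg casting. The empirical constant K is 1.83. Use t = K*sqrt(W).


Formula: t = K * sqrt(W)
sqrt(W) = sqrt(106) = 10.29563
t = 1.83 * 10.29563 = 18.8410 s

18.8410 s


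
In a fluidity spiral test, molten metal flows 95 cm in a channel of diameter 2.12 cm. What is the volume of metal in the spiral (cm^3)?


Formula: V = pi * (d/2)^2 * L  (cylinder volume)
Radius = 2.12/2 = 1.06 cm
V = pi * 1.06^2 * 95 = 335.3399 cm^3

Answer: 335.3399 cm^3


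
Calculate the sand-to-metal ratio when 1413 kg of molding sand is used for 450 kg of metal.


Formula: Sand-to-Metal Ratio = W_sand / W_metal
Ratio = 1413 kg / 450 kg = 3.1400

3.1400


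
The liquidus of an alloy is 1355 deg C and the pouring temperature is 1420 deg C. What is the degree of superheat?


Formula: Superheat = T_pour - T_melt
Superheat = 1420 - 1355 = 65 deg C


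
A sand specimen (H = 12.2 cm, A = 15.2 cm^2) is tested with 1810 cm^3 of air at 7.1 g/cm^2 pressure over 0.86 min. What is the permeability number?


Formula: Permeability Number P = (V * H) / (p * A * t)
Numerator: V * H = 1810 * 12.2 = 22082.0
Denominator: p * A * t = 7.1 * 15.2 * 0.86 = 92.8112
P = 22082.0 / 92.8112 = 237.9239

Answer: 237.9239


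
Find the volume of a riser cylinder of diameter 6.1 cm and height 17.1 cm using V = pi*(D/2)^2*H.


Formula: V = pi * (D/2)^2 * H  (cylinder volume)
Radius = D/2 = 6.1/2 = 3.05 cm
V = pi * 3.05^2 * 17.1 = 499.7418 cm^3

499.7418 cm^3


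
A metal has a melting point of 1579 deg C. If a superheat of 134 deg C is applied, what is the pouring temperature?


Formula: T_pour = T_melt + Superheat
T_pour = 1579 + 134 = 1713 deg C

Answer: 1713 deg C


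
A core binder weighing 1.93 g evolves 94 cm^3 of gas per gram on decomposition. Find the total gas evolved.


Formula: V_gas = W_binder * gas_evolution_rate
V = 1.93 g * 94 cm^3/g = 181.4200 cm^3


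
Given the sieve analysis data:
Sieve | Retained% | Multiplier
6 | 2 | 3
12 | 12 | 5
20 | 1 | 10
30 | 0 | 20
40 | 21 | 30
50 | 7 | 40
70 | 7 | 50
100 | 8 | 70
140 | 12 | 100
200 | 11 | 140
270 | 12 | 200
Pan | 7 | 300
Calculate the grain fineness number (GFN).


Formula: GFN = sum(pct * multiplier) / sum(pct)
sum(pct * multiplier) = 9136
sum(pct) = 100
GFN = 9136 / 100 = 91.36

91.36


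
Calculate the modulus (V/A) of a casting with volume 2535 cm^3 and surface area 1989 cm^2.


Formula: Casting Modulus M = V / A
M = 2535 cm^3 / 1989 cm^2 = 1.2745 cm

1.2745 cm


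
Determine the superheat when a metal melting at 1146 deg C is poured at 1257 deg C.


Formula: Superheat = T_pour - T_melt
Superheat = 1257 - 1146 = 111 deg C

Final answer: 111 deg C


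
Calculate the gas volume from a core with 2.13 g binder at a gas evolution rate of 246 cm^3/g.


Formula: V_gas = W_binder * gas_evolution_rate
V = 2.13 g * 246 cm^3/g = 523.9800 cm^3


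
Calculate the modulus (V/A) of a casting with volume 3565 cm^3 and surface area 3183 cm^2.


Formula: Casting Modulus M = V / A
M = 3565 cm^3 / 3183 cm^2 = 1.1200 cm

Final answer: 1.1200 cm


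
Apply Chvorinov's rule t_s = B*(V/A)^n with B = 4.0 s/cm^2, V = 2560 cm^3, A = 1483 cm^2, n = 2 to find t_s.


Formula: t_s = B * (V/A)^n  (Chvorinov's rule, n=2)
Modulus M = V/A = 2560/1483 = 1.726231 cm
M^2 = 1.726231^2 = 2.979873 cm^2
t_s = 4.0 * 2.979873 = 11.9195 s


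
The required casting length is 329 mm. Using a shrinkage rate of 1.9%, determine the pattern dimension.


Formula: L_pattern = L_casting * (1 + shrinkage_rate/100)
Shrinkage factor = 1 + 1.9/100 = 1.019
L_pattern = 329 mm * 1.019 = 335.2510 mm

335.2510 mm


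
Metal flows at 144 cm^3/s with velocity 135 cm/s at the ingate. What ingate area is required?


Formula: A_ingate = Q / v  (continuity equation)
A = 144 cm^3/s / 135 cm/s = 1.0667 cm^2


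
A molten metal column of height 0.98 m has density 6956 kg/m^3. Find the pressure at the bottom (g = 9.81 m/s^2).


Formula: P = rho * g * h
rho * g = 6956 * 9.81 = 68238.36 N/m^3
P = 68238.36 * 0.98 = 66873.5928 Pa

Final answer: 66873.5928 Pa


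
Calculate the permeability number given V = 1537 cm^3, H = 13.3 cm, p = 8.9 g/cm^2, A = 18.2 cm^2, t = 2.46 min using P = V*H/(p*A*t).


Formula: Permeability Number P = (V * H) / (p * A * t)
Numerator: V * H = 1537 * 13.3 = 20442.1
Denominator: p * A * t = 8.9 * 18.2 * 2.46 = 398.4708
P = 20442.1 / 398.4708 = 51.3014

51.3014


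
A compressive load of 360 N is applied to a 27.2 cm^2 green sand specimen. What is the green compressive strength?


Formula: Compressive Strength = Force / Area
Strength = 360 N / 27.2 cm^2 = 13.2353 N/cm^2


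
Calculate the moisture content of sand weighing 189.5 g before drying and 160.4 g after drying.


Formula: MC = (W_wet - W_dry) / W_wet * 100
Water mass = 189.5 - 160.4 = 29.1 g
MC = 29.1 / 189.5 * 100 = 15.3562%


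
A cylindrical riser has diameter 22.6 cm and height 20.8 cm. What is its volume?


Formula: V = pi * (D/2)^2 * H  (cylinder volume)
Radius = D/2 = 22.6/2 = 11.3 cm
V = pi * 11.3^2 * 20.8 = 8343.9193 cm^3

8343.9193 cm^3


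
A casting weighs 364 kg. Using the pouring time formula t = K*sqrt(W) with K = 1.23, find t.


Formula: t = K * sqrt(W)
sqrt(W) = sqrt(364) = 19.07878
t = 1.23 * 19.07878 = 23.4669 s

Final answer: 23.4669 s


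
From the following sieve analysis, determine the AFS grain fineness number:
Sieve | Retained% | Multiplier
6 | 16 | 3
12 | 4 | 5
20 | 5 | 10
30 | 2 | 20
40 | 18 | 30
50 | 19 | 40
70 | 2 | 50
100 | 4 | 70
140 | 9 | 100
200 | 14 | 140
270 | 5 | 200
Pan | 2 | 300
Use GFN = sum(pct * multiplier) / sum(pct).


Formula: GFN = sum(pct * multiplier) / sum(pct)
sum(pct * multiplier) = 6298
sum(pct) = 100
GFN = 6298 / 100 = 62.98

Final answer: 62.98


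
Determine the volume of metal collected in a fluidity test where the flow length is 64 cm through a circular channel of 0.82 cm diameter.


Formula: V = pi * (d/2)^2 * L  (cylinder volume)
Radius = 0.82/2 = 0.41 cm
V = pi * 0.41^2 * 64 = 33.7985 cm^3

33.7985 cm^3


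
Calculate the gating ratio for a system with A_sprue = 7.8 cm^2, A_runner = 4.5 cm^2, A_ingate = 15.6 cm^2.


Sprue:Runner:Ingate = 1 : 4.5/7.8 : 15.6/7.8 = 1:0.58:2.00

1:0.58:2.00


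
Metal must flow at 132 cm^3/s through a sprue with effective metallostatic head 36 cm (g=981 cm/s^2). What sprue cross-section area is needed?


Formula: v = sqrt(2*g*h), A = Q/v
Velocity: v = sqrt(2 * 981 * 36) = sqrt(70632) = 265.7668 cm/s
Sprue area: A = Q / v = 132 / 265.7668 = 0.4967 cm^2

Answer: 0.4967 cm^2


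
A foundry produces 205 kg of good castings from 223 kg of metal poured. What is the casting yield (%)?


Formula: Casting Yield = (W_good / W_total) * 100
Yield = (205 kg / 223 kg) * 100 = 91.9283%

Answer: 91.9283%


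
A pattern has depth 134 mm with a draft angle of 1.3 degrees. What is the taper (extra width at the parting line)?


Formula: taper = depth * tan(draft_angle)
tan(1.3 deg) = 0.0226932
taper = 134 mm * 0.0226932 = 3.0409 mm

3.0409 mm


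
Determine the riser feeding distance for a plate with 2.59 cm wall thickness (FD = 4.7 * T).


Formula: FD = 4.7 * T  (riser feeding-distance rule)
FD = 4.7 * 2.59 cm = 12.1730 cm

12.1730 cm


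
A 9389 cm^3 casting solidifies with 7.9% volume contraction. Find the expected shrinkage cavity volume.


Formula: V_shrink = V_casting * shrinkage_pct / 100
V_shrink = 9389 cm^3 * 7.9 / 100 = 741.7310 cm^3

Final answer: 741.7310 cm^3


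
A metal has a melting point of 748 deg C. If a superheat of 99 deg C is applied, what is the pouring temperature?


Formula: T_pour = T_melt + Superheat
T_pour = 748 + 99 = 847 deg C

Final answer: 847 deg C


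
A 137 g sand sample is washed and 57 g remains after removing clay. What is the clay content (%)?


Formula: Clay% = (W_total - W_washed) / W_total * 100
Clay mass = 137 - 57 = 80 g
Clay% = 80 / 137 * 100 = 58.3942%

Answer: 58.3942%


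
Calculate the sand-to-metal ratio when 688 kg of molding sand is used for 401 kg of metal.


Formula: Sand-to-Metal Ratio = W_sand / W_metal
Ratio = 688 kg / 401 kg = 1.7157


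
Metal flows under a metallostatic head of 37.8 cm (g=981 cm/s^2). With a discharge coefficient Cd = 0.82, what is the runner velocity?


Formula: v = Cd * sqrt(2 * g * h)  (Torricelli with discharge coefficient)
2*g*h = 2 * 981 * 37.8 = 74163.6 cm^2/s^2
sqrt(74163.6) = 272.32995 cm/s
v = 0.82 * 272.32995 = 223.3106 cm/s

Answer: 223.3106 cm/s


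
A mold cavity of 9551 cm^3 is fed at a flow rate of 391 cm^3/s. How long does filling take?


Formula: t_fill = V_mold / Q_flow
t = 9551 cm^3 / 391 cm^3/s = 24.4271 s


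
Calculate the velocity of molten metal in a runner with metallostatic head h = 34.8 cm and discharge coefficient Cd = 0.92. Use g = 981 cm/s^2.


Formula: v = Cd * sqrt(2 * g * h)  (Torricelli with discharge coefficient)
2*g*h = 2 * 981 * 34.8 = 68277.6 cm^2/s^2
sqrt(68277.6) = 261.29983 cm/s
v = 0.92 * 261.29983 = 240.3958 cm/s


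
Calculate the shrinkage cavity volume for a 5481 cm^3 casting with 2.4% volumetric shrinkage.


Formula: V_shrink = V_casting * shrinkage_pct / 100
V_shrink = 5481 cm^3 * 2.4 / 100 = 131.5440 cm^3

Answer: 131.5440 cm^3


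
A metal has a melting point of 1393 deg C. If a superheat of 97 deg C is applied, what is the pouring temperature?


Formula: T_pour = T_melt + Superheat
T_pour = 1393 + 97 = 1490 deg C


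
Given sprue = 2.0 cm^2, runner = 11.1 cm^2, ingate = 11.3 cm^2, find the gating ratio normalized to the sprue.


Sprue:Runner:Ingate = 1 : 11.1/2.0 : 11.3/2.0 = 1:5.55:5.65

Answer: 1:5.55:5.65


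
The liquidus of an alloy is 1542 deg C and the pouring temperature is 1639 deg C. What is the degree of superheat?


Formula: Superheat = T_pour - T_melt
Superheat = 1639 - 1542 = 97 deg C

97 deg C


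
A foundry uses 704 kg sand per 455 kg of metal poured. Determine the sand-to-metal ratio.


Formula: Sand-to-Metal Ratio = W_sand / W_metal
Ratio = 704 kg / 455 kg = 1.5473

Final answer: 1.5473


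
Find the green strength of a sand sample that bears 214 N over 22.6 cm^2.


Formula: Compressive Strength = Force / Area
Strength = 214 N / 22.6 cm^2 = 9.4690 N/cm^2

Final answer: 9.4690 N/cm^2


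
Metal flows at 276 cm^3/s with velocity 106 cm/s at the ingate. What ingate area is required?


Formula: A_ingate = Q / v  (continuity equation)
A = 276 cm^3/s / 106 cm/s = 2.6038 cm^2


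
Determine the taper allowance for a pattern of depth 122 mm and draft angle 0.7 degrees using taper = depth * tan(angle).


Formula: taper = depth * tan(draft_angle)
tan(0.7 deg) = 0.0122179
taper = 122 mm * 0.0122179 = 1.4906 mm


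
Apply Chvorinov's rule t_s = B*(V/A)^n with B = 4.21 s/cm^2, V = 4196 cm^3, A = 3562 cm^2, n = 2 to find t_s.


Formula: t_s = B * (V/A)^n  (Chvorinov's rule, n=2)
Modulus M = V/A = 4196/3562 = 1.177990 cm
M^2 = 1.177990^2 = 1.387660 cm^2
t_s = 4.21 * 1.387660 = 5.8420 s

Answer: 5.8420 s


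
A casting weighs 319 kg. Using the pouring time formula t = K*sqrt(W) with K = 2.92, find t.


Formula: t = K * sqrt(W)
sqrt(W) = sqrt(319) = 17.86057
t = 2.92 * 17.86057 = 52.1529 s

Final answer: 52.1529 s


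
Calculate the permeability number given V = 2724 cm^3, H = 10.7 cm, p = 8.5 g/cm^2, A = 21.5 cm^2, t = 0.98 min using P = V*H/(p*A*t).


Formula: Permeability Number P = (V * H) / (p * A * t)
Numerator: V * H = 2724 * 10.7 = 29146.8
Denominator: p * A * t = 8.5 * 21.5 * 0.98 = 179.095
P = 29146.8 / 179.095 = 162.7449

162.7449


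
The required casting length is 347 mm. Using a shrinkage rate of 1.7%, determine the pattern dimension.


Formula: L_pattern = L_casting * (1 + shrinkage_rate/100)
Shrinkage factor = 1 + 1.7/100 = 1.017
L_pattern = 347 mm * 1.017 = 352.8990 mm

Answer: 352.8990 mm


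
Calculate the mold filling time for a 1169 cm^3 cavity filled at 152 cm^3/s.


Formula: t_fill = V_mold / Q_flow
t = 1169 cm^3 / 152 cm^3/s = 7.6908 s

7.6908 s


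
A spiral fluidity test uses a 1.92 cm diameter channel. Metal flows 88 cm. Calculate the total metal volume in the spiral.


Formula: V = pi * (d/2)^2 * L  (cylinder volume)
Radius = 1.92/2 = 0.96 cm
V = pi * 0.96^2 * 88 = 254.7857 cm^3

Final answer: 254.7857 cm^3


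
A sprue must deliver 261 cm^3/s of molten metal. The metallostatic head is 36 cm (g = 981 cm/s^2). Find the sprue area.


Formula: v = sqrt(2*g*h), A = Q/v
Velocity: v = sqrt(2 * 981 * 36) = sqrt(70632) = 265.7668 cm/s
Sprue area: A = Q / v = 261 / 265.7668 = 0.9821 cm^2

0.9821 cm^2


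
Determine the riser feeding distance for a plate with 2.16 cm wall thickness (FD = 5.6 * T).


Formula: FD = 5.6 * T  (riser feeding-distance rule)
FD = 5.6 * 2.16 cm = 12.0960 cm

Answer: 12.0960 cm


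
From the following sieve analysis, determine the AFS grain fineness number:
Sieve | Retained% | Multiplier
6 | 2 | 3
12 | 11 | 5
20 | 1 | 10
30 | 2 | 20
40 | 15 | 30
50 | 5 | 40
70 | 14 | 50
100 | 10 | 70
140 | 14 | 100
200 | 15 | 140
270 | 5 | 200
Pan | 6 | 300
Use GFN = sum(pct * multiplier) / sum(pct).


Formula: GFN = sum(pct * multiplier) / sum(pct)
sum(pct * multiplier) = 8461
sum(pct) = 100
GFN = 8461 / 100 = 84.61

84.61


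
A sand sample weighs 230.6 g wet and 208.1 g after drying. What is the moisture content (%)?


Formula: MC = (W_wet - W_dry) / W_wet * 100
Water mass = 230.6 - 208.1 = 22.5 g
MC = 22.5 / 230.6 * 100 = 9.7572%

9.7572%


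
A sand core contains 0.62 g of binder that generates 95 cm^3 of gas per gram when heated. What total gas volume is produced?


Formula: V_gas = W_binder * gas_evolution_rate
V = 0.62 g * 95 cm^3/g = 58.9000 cm^3

Final answer: 58.9000 cm^3


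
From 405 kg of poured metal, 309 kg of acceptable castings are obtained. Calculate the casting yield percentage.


Formula: Casting Yield = (W_good / W_total) * 100
Yield = (309 kg / 405 kg) * 100 = 76.2963%

Final answer: 76.2963%


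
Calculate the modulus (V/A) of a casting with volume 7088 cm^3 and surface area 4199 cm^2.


Formula: Casting Modulus M = V / A
M = 7088 cm^3 / 4199 cm^2 = 1.6880 cm


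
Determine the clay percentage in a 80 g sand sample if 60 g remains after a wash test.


Formula: Clay% = (W_total - W_washed) / W_total * 100
Clay mass = 80 - 60 = 20 g
Clay% = 20 / 80 * 100 = 25.0000%

Final answer: 25.0000%


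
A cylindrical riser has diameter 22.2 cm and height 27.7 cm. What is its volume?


Formula: V = pi * (D/2)^2 * H  (cylinder volume)
Radius = D/2 = 22.2/2 = 11.1 cm
V = pi * 11.1^2 * 27.7 = 10721.9950 cm^3

Final answer: 10721.9950 cm^3


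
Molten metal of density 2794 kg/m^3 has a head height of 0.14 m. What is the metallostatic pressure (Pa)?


Formula: P = rho * g * h
rho * g = 2794 * 9.81 = 27409.14 N/m^3
P = 27409.14 * 0.14 = 3837.2796 Pa

Final answer: 3837.2796 Pa


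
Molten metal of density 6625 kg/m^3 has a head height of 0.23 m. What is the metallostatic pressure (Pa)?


Formula: P = rho * g * h
rho * g = 6625 * 9.81 = 64991.25 N/m^3
P = 64991.25 * 0.23 = 14947.9875 Pa

14947.9875 Pa


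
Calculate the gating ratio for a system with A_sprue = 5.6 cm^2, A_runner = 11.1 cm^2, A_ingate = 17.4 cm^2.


Sprue:Runner:Ingate = 1 : 11.1/5.6 : 17.4/5.6 = 1:1.98:3.11


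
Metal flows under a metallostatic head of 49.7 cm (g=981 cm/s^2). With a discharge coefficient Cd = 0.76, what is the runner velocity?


Formula: v = Cd * sqrt(2 * g * h)  (Torricelli with discharge coefficient)
2*g*h = 2 * 981 * 49.7 = 97511.4 cm^2/s^2
sqrt(97511.4) = 312.26815 cm/s
v = 0.76 * 312.26815 = 237.3238 cm/s

237.3238 cm/s


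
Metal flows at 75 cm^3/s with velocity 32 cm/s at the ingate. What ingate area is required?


Formula: A_ingate = Q / v  (continuity equation)
A = 75 cm^3/s / 32 cm/s = 2.3438 cm^2


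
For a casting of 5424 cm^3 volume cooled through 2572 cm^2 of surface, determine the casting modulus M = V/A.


Formula: Casting Modulus M = V / A
M = 5424 cm^3 / 2572 cm^2 = 2.1089 cm


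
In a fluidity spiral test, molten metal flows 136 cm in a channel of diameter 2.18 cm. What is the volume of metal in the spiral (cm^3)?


Formula: V = pi * (d/2)^2 * L  (cylinder volume)
Radius = 2.18/2 = 1.09 cm
V = pi * 1.09^2 * 136 = 507.6236 cm^3

Answer: 507.6236 cm^3


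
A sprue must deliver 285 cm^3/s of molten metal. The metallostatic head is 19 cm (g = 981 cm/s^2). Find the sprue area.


Formula: v = sqrt(2*g*h), A = Q/v
Velocity: v = sqrt(2 * 981 * 19) = sqrt(37278) = 193.0751 cm/s
Sprue area: A = Q / v = 285 / 193.0751 = 1.4761 cm^2

Answer: 1.4761 cm^2


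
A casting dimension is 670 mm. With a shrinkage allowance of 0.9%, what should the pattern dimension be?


Formula: L_pattern = L_casting * (1 + shrinkage_rate/100)
Shrinkage factor = 1 + 0.9/100 = 1.009
L_pattern = 670 mm * 1.009 = 676.0300 mm

676.0300 mm


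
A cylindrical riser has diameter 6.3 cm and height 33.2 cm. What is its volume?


Formula: V = pi * (D/2)^2 * H  (cylinder volume)
Radius = D/2 = 6.3/2 = 3.15 cm
V = pi * 3.15^2 * 33.2 = 1034.9254 cm^3


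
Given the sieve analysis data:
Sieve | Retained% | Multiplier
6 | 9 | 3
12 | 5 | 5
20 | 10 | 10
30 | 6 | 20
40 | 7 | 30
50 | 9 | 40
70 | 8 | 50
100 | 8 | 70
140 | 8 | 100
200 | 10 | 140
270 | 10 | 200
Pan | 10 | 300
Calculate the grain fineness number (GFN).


Formula: GFN = sum(pct * multiplier) / sum(pct)
sum(pct * multiplier) = 9002
sum(pct) = 100
GFN = 9002 / 100 = 90.02

90.02


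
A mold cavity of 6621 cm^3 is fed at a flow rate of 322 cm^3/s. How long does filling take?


Formula: t_fill = V_mold / Q_flow
t = 6621 cm^3 / 322 cm^3/s = 20.5621 s

20.5621 s


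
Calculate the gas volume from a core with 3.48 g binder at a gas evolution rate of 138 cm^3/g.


Formula: V_gas = W_binder * gas_evolution_rate
V = 3.48 g * 138 cm^3/g = 480.2400 cm^3

Answer: 480.2400 cm^3


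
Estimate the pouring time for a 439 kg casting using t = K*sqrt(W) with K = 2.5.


Formula: t = K * sqrt(W)
sqrt(W) = sqrt(439) = 20.95233
t = 2.5 * 20.95233 = 52.3808 s


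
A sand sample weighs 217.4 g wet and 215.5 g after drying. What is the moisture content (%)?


Formula: MC = (W_wet - W_dry) / W_wet * 100
Water mass = 217.4 - 215.5 = 1.9 g
MC = 1.9 / 217.4 * 100 = 0.8740%

0.8740%


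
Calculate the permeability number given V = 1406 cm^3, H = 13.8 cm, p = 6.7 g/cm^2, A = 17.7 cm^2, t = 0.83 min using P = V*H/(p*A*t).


Formula: Permeability Number P = (V * H) / (p * A * t)
Numerator: V * H = 1406 * 13.8 = 19402.8
Denominator: p * A * t = 6.7 * 17.7 * 0.83 = 98.4297
P = 19402.8 / 98.4297 = 197.1234

Answer: 197.1234


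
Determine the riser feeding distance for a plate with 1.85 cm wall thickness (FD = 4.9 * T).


Formula: FD = 4.9 * T  (riser feeding-distance rule)
FD = 4.9 * 1.85 cm = 9.0650 cm

Answer: 9.0650 cm


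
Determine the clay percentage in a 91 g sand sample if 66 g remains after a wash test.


Formula: Clay% = (W_total - W_washed) / W_total * 100
Clay mass = 91 - 66 = 25 g
Clay% = 25 / 91 * 100 = 27.4725%

27.4725%


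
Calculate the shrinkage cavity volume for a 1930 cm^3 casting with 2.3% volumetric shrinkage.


Formula: V_shrink = V_casting * shrinkage_pct / 100
V_shrink = 1930 cm^3 * 2.3 / 100 = 44.3900 cm^3

Answer: 44.3900 cm^3


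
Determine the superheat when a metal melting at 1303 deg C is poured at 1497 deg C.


Formula: Superheat = T_pour - T_melt
Superheat = 1497 - 1303 = 194 deg C

194 deg C


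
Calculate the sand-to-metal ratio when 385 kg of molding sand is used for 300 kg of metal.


Formula: Sand-to-Metal Ratio = W_sand / W_metal
Ratio = 385 kg / 300 kg = 1.2833


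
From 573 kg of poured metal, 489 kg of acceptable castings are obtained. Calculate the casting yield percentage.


Formula: Casting Yield = (W_good / W_total) * 100
Yield = (489 kg / 573 kg) * 100 = 85.3403%

Answer: 85.3403%


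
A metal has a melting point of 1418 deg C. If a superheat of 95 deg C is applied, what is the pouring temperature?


Formula: T_pour = T_melt + Superheat
T_pour = 1418 + 95 = 1513 deg C

1513 deg C


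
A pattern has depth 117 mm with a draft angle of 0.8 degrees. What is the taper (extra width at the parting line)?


Formula: taper = depth * tan(draft_angle)
tan(0.8 deg) = 0.0139635
taper = 117 mm * 0.0139635 = 1.6337 mm


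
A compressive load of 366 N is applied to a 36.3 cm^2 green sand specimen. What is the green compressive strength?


Formula: Compressive Strength = Force / Area
Strength = 366 N / 36.3 cm^2 = 10.0826 N/cm^2

10.0826 N/cm^2


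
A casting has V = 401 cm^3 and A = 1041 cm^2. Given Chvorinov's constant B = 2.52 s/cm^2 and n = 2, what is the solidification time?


Formula: t_s = B * (V/A)^n  (Chvorinov's rule, n=2)
Modulus M = V/A = 401/1041 = 0.385207 cm
M^2 = 0.385207^2 = 0.148384 cm^2
t_s = 2.52 * 0.148384 = 0.3739 s


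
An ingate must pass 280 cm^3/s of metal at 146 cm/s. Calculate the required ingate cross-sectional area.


Formula: A_ingate = Q / v  (continuity equation)
A = 280 cm^3/s / 146 cm/s = 1.9178 cm^2

Answer: 1.9178 cm^2


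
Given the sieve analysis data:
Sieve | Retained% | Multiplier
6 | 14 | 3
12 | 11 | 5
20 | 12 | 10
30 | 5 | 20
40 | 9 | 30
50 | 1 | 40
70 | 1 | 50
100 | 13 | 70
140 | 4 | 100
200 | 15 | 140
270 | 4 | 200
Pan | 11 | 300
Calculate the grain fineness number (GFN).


Formula: GFN = sum(pct * multiplier) / sum(pct)
sum(pct * multiplier) = 8187
sum(pct) = 100
GFN = 8187 / 100 = 81.87

Final answer: 81.87


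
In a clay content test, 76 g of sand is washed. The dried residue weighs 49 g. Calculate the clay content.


Formula: Clay% = (W_total - W_washed) / W_total * 100
Clay mass = 76 - 49 = 27 g
Clay% = 27 / 76 * 100 = 35.5263%

35.5263%


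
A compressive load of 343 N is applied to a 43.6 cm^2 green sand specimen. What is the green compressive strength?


Formula: Compressive Strength = Force / Area
Strength = 343 N / 43.6 cm^2 = 7.8670 N/cm^2

Answer: 7.8670 N/cm^2


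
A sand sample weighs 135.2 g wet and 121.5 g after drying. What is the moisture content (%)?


Formula: MC = (W_wet - W_dry) / W_wet * 100
Water mass = 135.2 - 121.5 = 13.7 g
MC = 13.7 / 135.2 * 100 = 10.1331%


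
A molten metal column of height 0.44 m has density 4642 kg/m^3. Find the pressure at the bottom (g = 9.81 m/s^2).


Formula: P = rho * g * h
rho * g = 4642 * 9.81 = 45538.02 N/m^3
P = 45538.02 * 0.44 = 20036.7288 Pa

20036.7288 Pa


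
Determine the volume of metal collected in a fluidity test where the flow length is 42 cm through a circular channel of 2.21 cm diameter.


Formula: V = pi * (d/2)^2 * L  (cylinder volume)
Radius = 2.21/2 = 1.105 cm
V = pi * 1.105^2 * 42 = 161.1105 cm^3

Final answer: 161.1105 cm^3


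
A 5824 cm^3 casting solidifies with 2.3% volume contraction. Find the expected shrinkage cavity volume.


Formula: V_shrink = V_casting * shrinkage_pct / 100
V_shrink = 5824 cm^3 * 2.3 / 100 = 133.9520 cm^3


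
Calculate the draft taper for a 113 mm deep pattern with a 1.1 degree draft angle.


Formula: taper = depth * tan(draft_angle)
tan(1.1 deg) = 0.0192010
taper = 113 mm * 0.0192010 = 2.1697 mm

Answer: 2.1697 mm


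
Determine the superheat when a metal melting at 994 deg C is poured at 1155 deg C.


Formula: Superheat = T_pour - T_melt
Superheat = 1155 - 994 = 161 deg C

Final answer: 161 deg C


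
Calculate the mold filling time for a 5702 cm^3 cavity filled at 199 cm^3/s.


Formula: t_fill = V_mold / Q_flow
t = 5702 cm^3 / 199 cm^3/s = 28.6533 s

28.6533 s


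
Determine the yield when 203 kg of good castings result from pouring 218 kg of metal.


Formula: Casting Yield = (W_good / W_total) * 100
Yield = (203 kg / 218 kg) * 100 = 93.1193%


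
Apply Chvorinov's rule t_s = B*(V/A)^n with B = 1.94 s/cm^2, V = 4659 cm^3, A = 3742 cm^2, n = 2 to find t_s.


Formula: t_s = B * (V/A)^n  (Chvorinov's rule, n=2)
Modulus M = V/A = 4659/3742 = 1.245056 cm
M^2 = 1.245056^2 = 1.550164 cm^2
t_s = 1.94 * 1.550164 = 3.0073 s


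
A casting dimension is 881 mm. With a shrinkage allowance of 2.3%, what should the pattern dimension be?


Formula: L_pattern = L_casting * (1 + shrinkage_rate/100)
Shrinkage factor = 1 + 2.3/100 = 1.023
L_pattern = 881 mm * 1.023 = 901.2630 mm

Final answer: 901.2630 mm


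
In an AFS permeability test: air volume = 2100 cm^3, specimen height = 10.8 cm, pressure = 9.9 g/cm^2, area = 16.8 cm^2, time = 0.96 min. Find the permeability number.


Formula: Permeability Number P = (V * H) / (p * A * t)
Numerator: V * H = 2100 * 10.8 = 22680.0
Denominator: p * A * t = 9.9 * 16.8 * 0.96 = 159.6672
P = 22680.0 / 159.6672 = 142.0455

142.0455


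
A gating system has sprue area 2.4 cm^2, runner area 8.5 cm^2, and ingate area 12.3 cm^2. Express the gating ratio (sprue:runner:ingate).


Sprue:Runner:Ingate = 1 : 8.5/2.4 : 12.3/2.4 = 1:3.54:5.13


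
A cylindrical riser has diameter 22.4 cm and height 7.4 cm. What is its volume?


Formula: V = pi * (D/2)^2 * H  (cylinder volume)
Radius = D/2 = 22.4/2 = 11.2 cm
V = pi * 11.2^2 * 7.4 = 2916.2022 cm^3

2916.2022 cm^3


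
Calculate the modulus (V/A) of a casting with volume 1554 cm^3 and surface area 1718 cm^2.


Formula: Casting Modulus M = V / A
M = 1554 cm^3 / 1718 cm^2 = 0.9045 cm

Answer: 0.9045 cm


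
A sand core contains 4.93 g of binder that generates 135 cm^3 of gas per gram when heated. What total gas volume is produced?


Formula: V_gas = W_binder * gas_evolution_rate
V = 4.93 g * 135 cm^3/g = 665.5500 cm^3

665.5500 cm^3


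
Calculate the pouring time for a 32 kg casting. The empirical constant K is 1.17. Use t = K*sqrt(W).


Formula: t = K * sqrt(W)
sqrt(W) = sqrt(32) = 5.65685
t = 1.17 * 5.65685 = 6.6185 s

Answer: 6.6185 s


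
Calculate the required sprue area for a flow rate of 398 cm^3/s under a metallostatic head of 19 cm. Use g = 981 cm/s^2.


Formula: v = sqrt(2*g*h), A = Q/v
Velocity: v = sqrt(2 * 981 * 19) = sqrt(37278) = 193.0751 cm/s
Sprue area: A = Q / v = 398 / 193.0751 = 2.0614 cm^2


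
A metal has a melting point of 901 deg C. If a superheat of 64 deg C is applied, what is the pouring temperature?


Formula: T_pour = T_melt + Superheat
T_pour = 901 + 64 = 965 deg C


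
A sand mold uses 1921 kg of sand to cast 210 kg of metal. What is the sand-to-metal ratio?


Formula: Sand-to-Metal Ratio = W_sand / W_metal
Ratio = 1921 kg / 210 kg = 9.1476

Final answer: 9.1476


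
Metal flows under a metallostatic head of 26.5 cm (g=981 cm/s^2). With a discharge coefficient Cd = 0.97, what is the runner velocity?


Formula: v = Cd * sqrt(2 * g * h)  (Torricelli with discharge coefficient)
2*g*h = 2 * 981 * 26.5 = 51993.0 cm^2/s^2
sqrt(51993.0) = 228.01974 cm/s
v = 0.97 * 228.01974 = 221.1791 cm/s

221.1791 cm/s


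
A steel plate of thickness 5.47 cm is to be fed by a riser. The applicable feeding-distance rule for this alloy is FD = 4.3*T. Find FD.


Formula: FD = 4.3 * T  (riser feeding-distance rule)
FD = 4.3 * 5.47 cm = 23.5210 cm

Answer: 23.5210 cm


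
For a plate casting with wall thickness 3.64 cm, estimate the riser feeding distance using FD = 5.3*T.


Formula: FD = 5.3 * T  (riser feeding-distance rule)
FD = 5.3 * 3.64 cm = 19.2920 cm

Final answer: 19.2920 cm


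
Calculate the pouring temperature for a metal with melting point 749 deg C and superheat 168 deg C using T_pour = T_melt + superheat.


Formula: T_pour = T_melt + Superheat
T_pour = 749 + 168 = 917 deg C


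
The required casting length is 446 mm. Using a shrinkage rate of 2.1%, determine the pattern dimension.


Formula: L_pattern = L_casting * (1 + shrinkage_rate/100)
Shrinkage factor = 1 + 2.1/100 = 1.021
L_pattern = 446 mm * 1.021 = 455.3660 mm

Final answer: 455.3660 mm


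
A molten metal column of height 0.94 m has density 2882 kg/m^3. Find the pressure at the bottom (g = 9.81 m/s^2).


Formula: P = rho * g * h
rho * g = 2882 * 9.81 = 28272.42 N/m^3
P = 28272.42 * 0.94 = 26576.0748 Pa

Answer: 26576.0748 Pa


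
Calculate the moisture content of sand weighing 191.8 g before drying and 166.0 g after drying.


Formula: MC = (W_wet - W_dry) / W_wet * 100
Water mass = 191.8 - 166.0 = 25.8 g
MC = 25.8 / 191.8 * 100 = 13.4515%

Answer: 13.4515%


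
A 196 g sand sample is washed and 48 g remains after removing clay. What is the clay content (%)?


Formula: Clay% = (W_total - W_washed) / W_total * 100
Clay mass = 196 - 48 = 148 g
Clay% = 148 / 196 * 100 = 75.5102%


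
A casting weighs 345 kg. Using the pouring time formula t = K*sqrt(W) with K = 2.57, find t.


Formula: t = K * sqrt(W)
sqrt(W) = sqrt(345) = 18.57418
t = 2.57 * 18.57418 = 47.7356 s

Answer: 47.7356 s


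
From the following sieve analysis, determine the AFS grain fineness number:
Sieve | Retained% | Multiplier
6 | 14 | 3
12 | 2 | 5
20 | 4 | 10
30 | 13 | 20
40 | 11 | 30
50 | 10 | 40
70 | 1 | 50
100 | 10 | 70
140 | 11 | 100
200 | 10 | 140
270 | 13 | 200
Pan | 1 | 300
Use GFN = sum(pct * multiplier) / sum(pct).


Formula: GFN = sum(pct * multiplier) / sum(pct)
sum(pct * multiplier) = 7232
sum(pct) = 100
GFN = 7232 / 100 = 72.32

72.32


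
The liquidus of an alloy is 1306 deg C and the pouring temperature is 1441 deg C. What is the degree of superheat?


Formula: Superheat = T_pour - T_melt
Superheat = 1441 - 1306 = 135 deg C

Answer: 135 deg C


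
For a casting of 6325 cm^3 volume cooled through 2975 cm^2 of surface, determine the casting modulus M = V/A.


Formula: Casting Modulus M = V / A
M = 6325 cm^3 / 2975 cm^2 = 2.1261 cm

Answer: 2.1261 cm


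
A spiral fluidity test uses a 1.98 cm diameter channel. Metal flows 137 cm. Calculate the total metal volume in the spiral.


Formula: V = pi * (d/2)^2 * L  (cylinder volume)
Radius = 1.98/2 = 0.99 cm
V = pi * 0.99^2 * 137 = 421.8333 cm^3

421.8333 cm^3


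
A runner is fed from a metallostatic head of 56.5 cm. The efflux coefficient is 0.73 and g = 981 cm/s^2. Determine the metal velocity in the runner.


Formula: v = Cd * sqrt(2 * g * h)  (Torricelli with discharge coefficient)
2*g*h = 2 * 981 * 56.5 = 110853.0 cm^2/s^2
sqrt(110853.0) = 332.94594 cm/s
v = 0.73 * 332.94594 = 243.0505 cm/s

243.0505 cm/s


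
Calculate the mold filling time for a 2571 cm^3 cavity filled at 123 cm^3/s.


Formula: t_fill = V_mold / Q_flow
t = 2571 cm^3 / 123 cm^3/s = 20.9024 s


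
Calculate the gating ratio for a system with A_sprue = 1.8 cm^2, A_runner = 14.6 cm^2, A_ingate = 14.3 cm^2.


Sprue:Runner:Ingate = 1 : 14.6/1.8 : 14.3/1.8 = 1:8.11:7.94

1:8.11:7.94


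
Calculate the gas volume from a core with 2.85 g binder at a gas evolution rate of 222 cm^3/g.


Formula: V_gas = W_binder * gas_evolution_rate
V = 2.85 g * 222 cm^3/g = 632.7000 cm^3

632.7000 cm^3


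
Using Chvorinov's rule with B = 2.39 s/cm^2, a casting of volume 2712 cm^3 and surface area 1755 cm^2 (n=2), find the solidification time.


Formula: t_s = B * (V/A)^n  (Chvorinov's rule, n=2)
Modulus M = V/A = 2712/1755 = 1.545299 cm
M^2 = 1.545299^2 = 2.387949 cm^2
t_s = 2.39 * 2.387949 = 5.7072 s

5.7072 s


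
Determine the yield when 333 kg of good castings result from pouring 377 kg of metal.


Formula: Casting Yield = (W_good / W_total) * 100
Yield = (333 kg / 377 kg) * 100 = 88.3289%

88.3289%


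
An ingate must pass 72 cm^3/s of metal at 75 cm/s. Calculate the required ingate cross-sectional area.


Formula: A_ingate = Q / v  (continuity equation)
A = 72 cm^3/s / 75 cm/s = 0.9600 cm^2


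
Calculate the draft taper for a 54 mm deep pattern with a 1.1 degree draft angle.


Formula: taper = depth * tan(draft_angle)
tan(1.1 deg) = 0.0192010
taper = 54 mm * 0.0192010 = 1.0369 mm

Answer: 1.0369 mm


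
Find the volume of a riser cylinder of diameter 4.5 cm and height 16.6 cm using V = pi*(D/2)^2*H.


Formula: V = pi * (D/2)^2 * H  (cylinder volume)
Radius = D/2 = 4.5/2 = 2.25 cm
V = pi * 2.25^2 * 16.6 = 264.0116 cm^3

264.0116 cm^3


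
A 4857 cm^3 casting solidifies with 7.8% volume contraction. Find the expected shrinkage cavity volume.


Formula: V_shrink = V_casting * shrinkage_pct / 100
V_shrink = 4857 cm^3 * 7.8 / 100 = 378.8460 cm^3

Final answer: 378.8460 cm^3


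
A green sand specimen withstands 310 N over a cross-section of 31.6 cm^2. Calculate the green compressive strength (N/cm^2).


Formula: Compressive Strength = Force / Area
Strength = 310 N / 31.6 cm^2 = 9.8101 N/cm^2

Answer: 9.8101 N/cm^2


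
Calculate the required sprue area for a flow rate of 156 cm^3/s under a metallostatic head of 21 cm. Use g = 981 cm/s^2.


Formula: v = sqrt(2*g*h), A = Q/v
Velocity: v = sqrt(2 * 981 * 21) = sqrt(41202) = 202.9828 cm/s
Sprue area: A = Q / v = 156 / 202.9828 = 0.7685 cm^2

Answer: 0.7685 cm^2


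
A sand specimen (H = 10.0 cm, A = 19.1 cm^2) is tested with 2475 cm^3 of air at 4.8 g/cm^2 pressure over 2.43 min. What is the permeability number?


Formula: Permeability Number P = (V * H) / (p * A * t)
Numerator: V * H = 2475 * 10.0 = 24750.0
Denominator: p * A * t = 4.8 * 19.1 * 2.43 = 222.7824
P = 24750.0 / 222.7824 = 111.0950

111.0950


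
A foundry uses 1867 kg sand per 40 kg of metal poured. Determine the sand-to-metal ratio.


Formula: Sand-to-Metal Ratio = W_sand / W_metal
Ratio = 1867 kg / 40 kg = 46.6750

Answer: 46.6750


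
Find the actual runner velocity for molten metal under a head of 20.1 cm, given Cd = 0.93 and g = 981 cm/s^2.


Formula: v = Cd * sqrt(2 * g * h)  (Torricelli with discharge coefficient)
2*g*h = 2 * 981 * 20.1 = 39436.2 cm^2/s^2
sqrt(39436.2) = 198.58550 cm/s
v = 0.93 * 198.58550 = 184.6845 cm/s


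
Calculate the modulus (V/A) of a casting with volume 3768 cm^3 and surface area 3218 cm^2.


Formula: Casting Modulus M = V / A
M = 3768 cm^3 / 3218 cm^2 = 1.1709 cm

Final answer: 1.1709 cm


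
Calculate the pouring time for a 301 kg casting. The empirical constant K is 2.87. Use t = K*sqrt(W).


Formula: t = K * sqrt(W)
sqrt(W) = sqrt(301) = 17.34935
t = 2.87 * 17.34935 = 49.7926 s

49.7926 s


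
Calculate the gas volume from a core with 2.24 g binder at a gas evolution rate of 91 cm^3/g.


Formula: V_gas = W_binder * gas_evolution_rate
V = 2.24 g * 91 cm^3/g = 203.8400 cm^3

Final answer: 203.8400 cm^3


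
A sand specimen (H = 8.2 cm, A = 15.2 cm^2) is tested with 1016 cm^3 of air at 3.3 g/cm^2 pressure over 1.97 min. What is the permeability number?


Formula: Permeability Number P = (V * H) / (p * A * t)
Numerator: V * H = 1016 * 8.2 = 8331.2
Denominator: p * A * t = 3.3 * 15.2 * 1.97 = 98.8152
P = 8331.2 / 98.8152 = 84.3109

84.3109


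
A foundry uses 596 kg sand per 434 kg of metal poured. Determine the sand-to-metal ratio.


Formula: Sand-to-Metal Ratio = W_sand / W_metal
Ratio = 596 kg / 434 kg = 1.3733

Answer: 1.3733


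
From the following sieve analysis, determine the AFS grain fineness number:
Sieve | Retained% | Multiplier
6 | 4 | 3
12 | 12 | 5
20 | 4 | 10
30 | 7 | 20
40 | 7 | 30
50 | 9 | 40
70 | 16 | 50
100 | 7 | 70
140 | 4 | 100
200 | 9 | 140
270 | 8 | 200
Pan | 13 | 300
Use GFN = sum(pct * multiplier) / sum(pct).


Formula: GFN = sum(pct * multiplier) / sum(pct)
sum(pct * multiplier) = 9272
sum(pct) = 100
GFN = 9272 / 100 = 92.72

Final answer: 92.72


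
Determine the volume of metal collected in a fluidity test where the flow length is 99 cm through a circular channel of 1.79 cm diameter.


Formula: V = pi * (d/2)^2 * L  (cylinder volume)
Radius = 1.79/2 = 0.895 cm
V = pi * 0.895^2 * 99 = 249.1329 cm^3

Final answer: 249.1329 cm^3


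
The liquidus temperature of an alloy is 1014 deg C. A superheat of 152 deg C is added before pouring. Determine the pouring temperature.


Formula: T_pour = T_melt + Superheat
T_pour = 1014 + 152 = 1166 deg C

Final answer: 1166 deg C


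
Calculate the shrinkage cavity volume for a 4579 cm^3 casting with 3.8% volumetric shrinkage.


Formula: V_shrink = V_casting * shrinkage_pct / 100
V_shrink = 4579 cm^3 * 3.8 / 100 = 174.0020 cm^3

Answer: 174.0020 cm^3


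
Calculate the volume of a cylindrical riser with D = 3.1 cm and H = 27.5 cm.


Formula: V = pi * (D/2)^2 * H  (cylinder volume)
Radius = D/2 = 3.1/2 = 1.55 cm
V = pi * 1.55^2 * 27.5 = 207.5611 cm^3

Answer: 207.5611 cm^3
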